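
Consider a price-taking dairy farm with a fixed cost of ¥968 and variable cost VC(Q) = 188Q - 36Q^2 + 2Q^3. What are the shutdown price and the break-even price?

Shutdown price = min AVC. AVC = 188 - 36Q + 2Q^2, with vertex at Q = 9 and minimum ¥26.
ATC = 968/Q + 188 - 36Q + 2Q^2. Setting dATC/dQ = −968/Q^2 − 36 + 4Q = 0 gives Q = 11 (since 4·11^3 − 36·11^2 = 968).
min ATC = 968/11 + 188 − 36·11 + 2·11^2 = ¥122. That is the break-even price.
Between these two prices the firm operates at a loss; above ¥122 it earns a profit.

Shutdown price = ¥26; break-even price = ¥122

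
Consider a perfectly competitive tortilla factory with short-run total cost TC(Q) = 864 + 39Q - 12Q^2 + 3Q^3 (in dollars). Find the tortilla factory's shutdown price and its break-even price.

Shutdown price = $27; break-even price = $219

AVC = 39 - 12Q + 3Q^2; minimized at Q = 2, giving min AVC = $27. That is the shutdown price.
ATC = 864/Q + 39 - 12Q + 3Q^2. Setting dATC/dQ = −864/Q^2 − 12 + 6Q = 0 gives Q = 6 (since 6·6^3 − 12·6^2 = 864).
min ATC = 864/6 + 39 − 12·6 + 3·6^2 = $219. That is the break-even price.
For $27 ≤ P < $219 the firm produces at a loss; below $27 it shuts down.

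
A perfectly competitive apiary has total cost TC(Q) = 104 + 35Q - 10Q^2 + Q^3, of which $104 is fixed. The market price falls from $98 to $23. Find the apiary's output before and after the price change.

Output falls from 9 to 6

AVC = 35 - 10Q + Q^2, minimized at Q = 5 where min AVC = $10. MC = 35 - 20Q + 3Q^2.
At P = $98 ≥ min AVC, set P = MC on the rising branch: Q = 9.
At P = $23 ≥ min AVC, set P = MC: Q = 6. The firm stays open but cuts output.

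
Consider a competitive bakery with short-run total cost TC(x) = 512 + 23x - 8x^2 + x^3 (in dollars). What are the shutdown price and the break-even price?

AVC = 23 - 8x + x^2; minimized at x = 4, giving min AVC = $7. That is the shutdown price.
ATC = 512/x + 23 - 8x + x^2. Setting dATC/dx = −512/x^2 − 8 + 2x = 0 gives x = 8 (since 2·8^3 − 8·8^2 = 512).
min ATC = 512/8 + 23 − 8·8 + 8^2 = $87. That is the break-even price.
Between these two prices the firm operates at a loss; above $87 it earns a profit.

Shutdown price = $7; break-even price = $87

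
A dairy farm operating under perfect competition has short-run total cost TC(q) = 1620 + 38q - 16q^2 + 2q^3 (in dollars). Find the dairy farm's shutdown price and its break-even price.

Shutdown price = $6; break-even price = $236

Shutdown price = min AVC. AVC = 38 - 16q + 2q^2, with vertex at q = 4 and minimum $6.
ATC = 1620/q + 38 - 16q + 2q^2. Setting dATC/dq = −1620/q^2 − 16 + 4q = 0 gives q = 9 (since 4·9^3 − 16·9^2 = 1620).
min ATC = 1620/9 + 38 − 16·9 + 2·9^2 = $236. That is the break-even price.
Between these two prices the firm operates at a loss; above $236 it earns a profit.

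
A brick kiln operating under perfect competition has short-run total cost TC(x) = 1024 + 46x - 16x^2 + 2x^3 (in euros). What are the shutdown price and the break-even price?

Shutdown price = min AVC. AVC = 46 - 16x + 2x^2, with vertex at x = 4 and minimum €14.
ATC = 1024/x + 46 - 16x + 2x^2. Setting dATC/dx = −1024/x^2 − 16 + 4x = 0 gives x = 8 (since 4·8^3 − 16·8^2 = 1024).
min ATC = 1024/8 + 46 − 16·8 + 2·8^2 = €174. That is the break-even price.
For €14 ≤ P < €174 the firm produces at a loss; below €14 it shuts down.

Shutdown price = €14; break-even price = €174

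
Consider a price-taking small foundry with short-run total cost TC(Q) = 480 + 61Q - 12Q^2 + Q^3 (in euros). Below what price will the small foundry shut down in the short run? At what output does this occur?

€25 per unit, at Q = 6

The shutdown price is the minimum of AVC. VC = 61Q - 12Q^2 + Q^3, so AVC = 61 - 12Q + Q^2.
At the minimum of AVC, MC = AVC. MC = 61 - 24Q + 3Q^2; setting MC = AVC gives 2Q^2 - 12Q = 0, so Q = 6. min AVC = 25.
The firm shuts down for any P below €25.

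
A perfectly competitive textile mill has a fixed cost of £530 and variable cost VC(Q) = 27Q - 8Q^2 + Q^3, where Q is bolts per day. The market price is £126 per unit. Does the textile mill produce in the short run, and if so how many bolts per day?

Variable cost is VC = 27Q - 8Q^2 + Q^3, so AVC = VC/Q = 27 - 8Q + Q^2 and MC = dTC/dQ = 27 - 16Q + 3Q^2.
AVC is minimized where dAVC/dQ = -8 + 2Q = 0, at Q = 4; min AVC = 27 - 8·4 + 4^2 = £11.
Since P = £126 ≥ min AVC = £11, price covers variable cost and the firm should produce.
Solving P = MC: -99 - 16Q + 3Q^2 = 0 ⇒ Q = -11/3 or 9. On the upward-sloping branch, Q* = 9.
Check: AVC at Q = 9 is £36 ≤ P, so revenue covers variable cost.
Profit = P·Q − TC = 126·9 − 854 = £280.

Produce at Q = 9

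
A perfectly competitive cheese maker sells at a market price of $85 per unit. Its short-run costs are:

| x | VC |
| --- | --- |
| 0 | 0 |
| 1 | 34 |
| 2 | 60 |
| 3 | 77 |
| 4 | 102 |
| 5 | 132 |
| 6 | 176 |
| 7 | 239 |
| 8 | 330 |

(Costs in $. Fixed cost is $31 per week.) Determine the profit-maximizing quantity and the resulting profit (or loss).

Profit at each row (π = 85x − TC): x=0: -31; x=1: 20; x=2: 79; x=3: 147; x=4: 207; x=5: 262; x=6: 303; x=7: 325; x=8: 319.
Profit is maximized at x = 7. AVC there is 239/7 = $34.14 ≤ P, so producing beats shutting down (which would give -$31).

x = 7; profit = $325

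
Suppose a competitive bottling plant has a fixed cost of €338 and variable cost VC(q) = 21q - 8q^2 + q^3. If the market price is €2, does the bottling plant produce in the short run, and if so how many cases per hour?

From TC, MC = TC'(q) = 21 - 16q + 3q^2 and AVC = VC/q = 21 - 8q + q^2.
AVC is minimized where dAVC/dq = -8 + 2q = 0, at q = 4; min AVC = 21 - 8·4 + 4^2 = €5.
Since P = €2 < min AVC = €5, price fails to cover variable cost at any output.
Shutting down limits the loss to fixed cost, €338.

Shut down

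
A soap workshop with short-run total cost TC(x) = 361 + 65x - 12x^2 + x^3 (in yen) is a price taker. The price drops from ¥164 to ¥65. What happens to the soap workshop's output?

AVC = 65 - 12x + x^2, minimized at x = 6 where min AVC = ¥29. MC = 65 - 24x + 3x^2.
With P = ¥164 above the shutdown price, P = MC gives x = 11.
At P = ¥65 ≥ min AVC, set P = MC: x = 8. The firm stays open but cuts output.

Output falls from 11 to 8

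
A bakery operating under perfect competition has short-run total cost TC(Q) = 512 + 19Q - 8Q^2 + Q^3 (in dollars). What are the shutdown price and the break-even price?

Shutdown price = min AVC. AVC = 19 - 8Q + Q^2, with vertex at Q = 4 and minimum $3.
ATC = 512/Q + 19 - 8Q + Q^2. Setting dATC/dQ = −512/Q^2 − 8 + 2Q = 0 gives Q = 8 (since 2·8^3 − 8·8^2 = 512).
min ATC = 512/8 + 19 − 8·8 + 8^2 = $83. That is the break-even price.
Between these two prices the firm operates at a loss; above $83 it earns a profit.

Shutdown price = $3; break-even price = $83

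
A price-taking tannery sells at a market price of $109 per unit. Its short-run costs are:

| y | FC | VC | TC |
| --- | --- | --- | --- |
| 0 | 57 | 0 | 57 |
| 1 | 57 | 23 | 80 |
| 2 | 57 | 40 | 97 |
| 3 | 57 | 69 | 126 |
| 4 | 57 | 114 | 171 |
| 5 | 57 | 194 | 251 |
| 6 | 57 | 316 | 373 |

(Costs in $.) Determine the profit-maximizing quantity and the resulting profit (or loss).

Tabulate TR − TC: y=0: -57; y=1: 29; y=2: 121; y=3: 201; y=4: 265; y=5: 294; y=6: 281.
Profit is maximized at y = 5. AVC there is 194/5 = $38.80 ≤ P, so producing beats shutting down (which would give -$57).

y = 5; profit = $294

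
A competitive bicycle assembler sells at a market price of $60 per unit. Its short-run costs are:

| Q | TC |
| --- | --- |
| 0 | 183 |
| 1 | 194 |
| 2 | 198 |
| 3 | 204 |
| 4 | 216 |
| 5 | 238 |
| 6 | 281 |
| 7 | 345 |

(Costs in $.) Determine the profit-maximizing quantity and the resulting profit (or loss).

Q = 6; profit = $79

Profit at each row (π = 60Q − TC): Q=0: -183; Q=1: -134; Q=2: -78; Q=3: -24; Q=4: 24; Q=5: 62; Q=6: 79; Q=7: 75.
Profit is maximized at Q = 6. AVC there is 98/6 = $16.33 ≤ P, so producing beats shutting down (which would give -$183).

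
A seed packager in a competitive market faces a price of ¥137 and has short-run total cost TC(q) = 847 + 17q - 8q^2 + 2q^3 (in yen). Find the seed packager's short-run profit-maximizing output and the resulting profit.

Profit = -¥271 at q = 6

AVC = 17 - 8q + 2q^2 has its minimum ¥9 at q = 2; price ¥137 clears that bar, so the firm operates.
MC = 17 - 16q + 6q^2. Setting P = MC and taking the root on the rising branch gives q* = 6.
TR = 137·6 = 822. TC = 847 + 246 = 1093. Profit = 822 − 1093 = -¥271.
That loss of ¥271 beats the ¥847 the firm would lose by shutting down; producing recovers ¥576 of fixed cost.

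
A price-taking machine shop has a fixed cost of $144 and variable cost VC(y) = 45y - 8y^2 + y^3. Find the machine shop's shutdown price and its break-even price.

Shutdown price = min AVC. AVC = 45 - 8y + y^2, with vertex at y = 4 and minimum $29.
ATC = 144/y + 45 - 8y + y^2. Setting dATC/dy = −144/y^2 − 8 + 2y = 0 gives y = 6 (since 2·6^3 − 8·6^2 = 144).
min ATC = 144/6 + 45 − 8·6 + 6^2 = $57. That is the break-even price.
For $29 ≤ P < $57 the firm produces at a loss; below $29 it shuts down.

Shutdown price = $29; break-even price = $57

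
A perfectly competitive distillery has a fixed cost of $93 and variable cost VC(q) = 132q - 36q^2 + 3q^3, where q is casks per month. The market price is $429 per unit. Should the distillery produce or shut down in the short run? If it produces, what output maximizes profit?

Strip out fixed cost: VC = 132q - 36q^2 + 3q^3. Then AVC = 132 - 36q + 3q^2 and MC = 132 - 72q + 9q^2.
AVC hits its minimum where MC = AVC, at q = 6, giving min AVC = 132 - 36·6 + 3·6^2 = $24.
Since P = $429 ≥ min AVC = $24, price covers variable cost and the firm should produce.
Set P = MC: 429 = 132 - 72q + 9q^2 → -297 - 72q + 9q^2 = 0. The roots are q = -3 and q = 11; the profit-maximizing output is on the rising part of MC, so q* = 11.
Check: AVC at q = 11 is $99 ≤ P, so revenue covers variable cost.
Profit = P·q − TC = 429·11 − 1182 = $3537.

Produce at q = 11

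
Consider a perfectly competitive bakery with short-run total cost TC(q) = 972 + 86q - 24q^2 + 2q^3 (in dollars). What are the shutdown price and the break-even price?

AVC = 86 - 24q + 2q^2; minimized at q = 6, giving min AVC = $14. That is the shutdown price.
ATC = 972/q + 86 - 24q + 2q^2. Setting dATC/dq = −972/q^2 − 24 + 4q = 0 gives q = 9 (since 4·9^3 − 24·9^2 = 972).
min ATC = 972/9 + 86 − 24·9 + 2·9^2 = $140. That is the break-even price.
For $14 ≤ P < $140 the firm produces at a loss; below $14 it shuts down.

Shutdown price = $14; break-even price = $140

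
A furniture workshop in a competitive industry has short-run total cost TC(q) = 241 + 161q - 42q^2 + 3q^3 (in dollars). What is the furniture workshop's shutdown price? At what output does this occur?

The shutdown price is the minimum of AVC. VC = 161q - 42q^2 + 3q^3, so AVC = 161 - 42q + 3q^2.
dAVC/dq = -42 + 6q = 0 gives q = 7. min AVC = 161 - 42·7 + 3·7^2 = 14.
For P < $14 the firm produces nothing.

$14 per unit, at q = 7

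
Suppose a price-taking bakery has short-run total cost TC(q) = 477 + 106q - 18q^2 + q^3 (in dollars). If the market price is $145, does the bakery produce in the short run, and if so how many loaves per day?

Produce at q = 13

Strip out fixed cost: VC = 106q - 18q^2 + q^3. Then AVC = 106 - 18q + q^2 and MC = 106 - 36q + 3q^2.
AVC hits its minimum where MC = AVC, at q = 9, giving min AVC = 106 - 18·9 + 9^2 = $25.
Since P = $145 ≥ min AVC = $25, price covers variable cost and the firm should produce.
P = MC gives -39 - 36q + 3q^2 = 0, with roots -1 and 13. Take the larger (rising MC): q* = 13.
Check: AVC at q = 13 is $41 ≤ P, so revenue covers variable cost.
Profit = P·q − TC = 145·13 − 1010 = $875.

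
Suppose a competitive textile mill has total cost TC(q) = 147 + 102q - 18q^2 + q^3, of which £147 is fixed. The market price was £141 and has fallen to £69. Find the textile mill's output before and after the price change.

MC = 102 - 36q + 3q^2; the shutdown threshold is min AVC = £21 (at q = 9).
At P = £141 ≥ min AVC, set P = MC on the rising branch: q = 13.
At P = £69 ≥ min AVC, set P = MC: q = 11. The firm stays open but cuts output.

Output falls from 13 to 11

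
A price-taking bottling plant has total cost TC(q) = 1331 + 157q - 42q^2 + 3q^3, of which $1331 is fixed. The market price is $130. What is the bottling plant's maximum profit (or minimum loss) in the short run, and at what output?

AVC = 157 - 42q + 3q^2; min AVC = $10 at q = 7. Since P = $130 ≥ min AVC, the firm produces.
MC = 157 - 84q + 9q^2. Setting P = MC and taking the root on the rising branch gives q* = 9.
TR = 130·9 = 1170. TC = 1331 + 198 = 1529. Profit = 1170 − 1529 = -$359.
Shutting down would mean losing the fixed cost of $1331, so operating at a loss of $359 is better by $972.

Profit = -$359 at q = 9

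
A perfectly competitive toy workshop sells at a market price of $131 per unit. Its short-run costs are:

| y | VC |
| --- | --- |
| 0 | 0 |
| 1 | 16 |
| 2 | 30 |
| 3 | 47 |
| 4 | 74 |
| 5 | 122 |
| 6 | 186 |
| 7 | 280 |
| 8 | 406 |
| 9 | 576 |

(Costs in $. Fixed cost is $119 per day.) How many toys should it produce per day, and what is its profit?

Compute π = P·y − TC at each output: y=0: -119; y=1: -4; y=2: 113; y=3: 227; y=4: 331; y=5: 414; y=6: 481; y=7: 518; y=8: 523; y=9: 484.
Profit is maximized at y = 8. AVC there is 406/8 = $50.75 ≤ P, so producing beats shutting down (which would give -$119).

y = 8; profit = $523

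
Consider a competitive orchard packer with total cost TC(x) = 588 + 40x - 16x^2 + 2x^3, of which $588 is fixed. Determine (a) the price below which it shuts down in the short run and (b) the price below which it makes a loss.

AVC = 40 - 16x + 2x^2; minimized at x = 4, giving min AVC = $8. That is the shutdown price.
ATC = 588/x + 40 - 16x + 2x^2. Setting dATC/dx = −588/x^2 − 16 + 4x = 0 gives x = 7 (since 4·7^3 − 16·7^2 = 588).
min ATC = 588/7 + 40 − 16·7 + 2·7^2 = $110. That is the break-even price.
Between these two prices the firm operates at a loss; above $110 it earns a profit.

Shutdown price = $8; break-even price = $110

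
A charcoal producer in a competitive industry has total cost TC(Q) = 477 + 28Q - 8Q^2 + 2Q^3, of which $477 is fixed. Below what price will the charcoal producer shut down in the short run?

$20 per unit

The shutdown price is the minimum of AVC. VC = 28Q - 8Q^2 + 2Q^3, so AVC = 28 - 8Q + 2Q^2.
At the minimum of AVC, MC = AVC. MC = 28 - 16Q + 6Q^2; setting MC = AVC gives 4Q^2 - 8Q = 0, so Q = 2. min AVC = 20.
So the shutdown price is $20.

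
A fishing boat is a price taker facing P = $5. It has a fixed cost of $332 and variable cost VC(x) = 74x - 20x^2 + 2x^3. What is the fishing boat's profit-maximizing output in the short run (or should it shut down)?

Variable cost is VC = 74x - 20x^2 + 2x^3, so AVC = VC/x = 74 - 20x + 2x^2 and MC = dTC/dx = 74 - 40x + 6x^2.
The AVC parabola has its vertex at x = 20/4 = 5, where AVC = 74 - 20·5 + 2·5^2 = $24.
Since P = $5 < min AVC = $24, price fails to cover variable cost at any output.
The firm minimizes its loss by shutting down and losing only its fixed cost of $332.

Shut down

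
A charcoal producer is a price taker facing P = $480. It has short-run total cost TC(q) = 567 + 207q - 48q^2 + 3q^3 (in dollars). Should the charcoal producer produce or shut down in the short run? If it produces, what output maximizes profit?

Produce at q = 13

From TC, MC = TC'(q) = 207 - 96q + 9q^2 and AVC = VC/q = 207 - 48q + 3q^2.
The AVC parabola has its vertex at q = 48/6 = 8, where AVC = 207 - 48·8 + 3·8^2 = $15.
Because $480 ≥ $15, revenue can cover variable cost; the firm operates.
Set P = MC: 480 = 207 - 96q + 9q^2 → -273 - 96q + 9q^2 = 0. The roots are q = -7/3 and q = 13; the profit-maximizing output is on the rising part of MC, so q* = 13.
Check: AVC at q = 13 is $90 ≤ P, so revenue covers variable cost.
Profit = P·q − TC = 480·13 − 1737 = $4503.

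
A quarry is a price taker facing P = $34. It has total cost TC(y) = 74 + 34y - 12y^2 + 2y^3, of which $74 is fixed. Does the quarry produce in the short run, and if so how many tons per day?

Strip out fixed cost: VC = 34y - 12y^2 + 2y^3. Then AVC = 34 - 12y + 2y^2 and MC = 34 - 24y + 6y^2.
AVC hits its minimum where MC = AVC, at y = 3, giving min AVC = 34 - 12·3 + 2·3^2 = $16.
Because $34 ≥ $16, revenue can cover variable cost; the firm operates.
Solving P = MC: -24y + 6y^2 = 0 ⇒ y = 0 or 4. On the upward-sloping branch, y* = 4.
Check: AVC at y = 4 is $18 ≤ P, so revenue covers variable cost.
Profit = P·y − TC = 34·4 − 146 = -$10, a loss, but smaller than the $74 fixed cost the firm would lose by shutting down.

Produce at y = 4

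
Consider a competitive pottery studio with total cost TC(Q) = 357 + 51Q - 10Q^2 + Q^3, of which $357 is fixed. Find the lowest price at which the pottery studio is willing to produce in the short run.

The shutdown price is the minimum of AVC. VC = 51Q - 10Q^2 + Q^3, so AVC = 51 - 10Q + Q^2.
At the minimum of AVC, MC = AVC. MC = 51 - 20Q + 3Q^2; setting MC = AVC gives 2Q^2 - 10Q = 0, so Q = 5. min AVC = 26.
So the shutdown price is $26.

$26 per unit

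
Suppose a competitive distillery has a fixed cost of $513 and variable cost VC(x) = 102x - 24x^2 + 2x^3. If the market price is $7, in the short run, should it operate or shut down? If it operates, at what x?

From TC, MC = TC'(x) = 102 - 48x + 6x^2 and AVC = VC/x = 102 - 24x + 2x^2.
AVC hits its minimum where MC = AVC, at x = 6, giving min AVC = 102 - 24·6 + 2·6^2 = $30.
P = $7 lies below min AVC = $30; no output level covers variable cost.
Best response: produce nothing and absorb the $513 fixed cost.

Shut down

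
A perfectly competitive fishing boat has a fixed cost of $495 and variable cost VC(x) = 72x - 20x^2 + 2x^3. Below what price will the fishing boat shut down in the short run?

The firm shuts down when price falls below the minimum of average variable cost. AVC = VC/x = 72 - 20x + 2x^2.
At the minimum of AVC, MC = AVC. MC = 72 - 40x + 6x^2; setting MC = AVC gives 4x^2 - 20x = 0, so x = 5. min AVC = 22.
So the shutdown price is $22.

$22 per unit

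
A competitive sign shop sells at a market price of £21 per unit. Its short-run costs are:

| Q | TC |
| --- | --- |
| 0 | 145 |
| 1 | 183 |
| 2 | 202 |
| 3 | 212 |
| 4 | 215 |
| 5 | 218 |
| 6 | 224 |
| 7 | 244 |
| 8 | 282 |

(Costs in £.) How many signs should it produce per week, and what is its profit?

Profit at each row (π = 21Q − TC): Q=0: -145; Q=1: -162; Q=2: -160; Q=3: -149; Q=4: -131; Q=5: -113; Q=6: -98; Q=7: -97; Q=8: -114.
Profit is maximized at Q = 7. AVC there is 99/7 = £14.14 ≤ P, so producing beats shutting down (which would give -£145).

Q = 7; profit = -£97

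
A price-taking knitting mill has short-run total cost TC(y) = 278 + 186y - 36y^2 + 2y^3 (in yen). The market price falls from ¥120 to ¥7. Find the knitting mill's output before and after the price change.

Output falls from 11 to 0 (the firm shuts down)

AVC = 186 - 36y + 2y^2, minimized at y = 9 where min AVC = ¥24. MC = 186 - 72y + 6y^2.
With P = ¥120 above the shutdown price, P = MC gives y = 11.
At P = ¥7 < min AVC = ¥24, price no longer covers variable cost at any output, so the firm shuts down: y = 0.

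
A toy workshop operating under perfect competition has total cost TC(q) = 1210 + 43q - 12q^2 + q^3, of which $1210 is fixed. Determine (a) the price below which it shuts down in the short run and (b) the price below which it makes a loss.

Shutdown price = $7; break-even price = $142

Shutdown price = min AVC. AVC = 43 - 12q + q^2, with vertex at q = 6 and minimum $7.
ATC = 1210/q + 43 - 12q + q^2. Setting dATC/dq = −1210/q^2 − 12 + 2q = 0 gives q = 11 (since 2·11^3 − 12·11^2 = 1210).
min ATC = 1210/11 + 43 − 12·11 + 11^2 = $142. That is the break-even price.
Between these two prices the firm operates at a loss; above $142 it earns a profit.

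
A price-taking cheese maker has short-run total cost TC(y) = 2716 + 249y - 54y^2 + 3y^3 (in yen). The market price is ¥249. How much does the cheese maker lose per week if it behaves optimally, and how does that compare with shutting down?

Profit = -¥124 at y = 12

AVC = 249 - 54y + 3y^2; min AVC = ¥6 at y = 9. Since P = ¥249 ≥ min AVC, the firm produces.
With MC = 249 - 108y + 9y^2, P = MC on the upward-sloping part at y* = 12.
TR = 249·12 = 2988. TC = 2716 + 396 = 3112. Profit = 2988 − 3112 = -¥124.
That loss of ¥124 beats the ¥2716 the firm would lose by shutting down; producing recovers ¥2592 of fixed cost.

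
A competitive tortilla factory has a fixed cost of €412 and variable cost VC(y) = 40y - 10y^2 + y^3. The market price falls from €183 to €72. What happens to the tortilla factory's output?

Output falls from 11 to 8

MC = 40 - 20y + 3y^2; the shutdown threshold is min AVC = €15 (at y = 5).
With P = €183 above the shutdown price, P = MC gives y = 11.
At P = €72 ≥ min AVC, set P = MC: y = 8. The firm stays open but cuts output.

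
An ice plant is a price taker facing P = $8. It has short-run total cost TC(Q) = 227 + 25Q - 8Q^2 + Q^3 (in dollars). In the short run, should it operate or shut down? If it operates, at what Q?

Shut down

Variable cost is VC = 25Q - 8Q^2 + Q^3, so AVC = VC/Q = 25 - 8Q + Q^2 and MC = dTC/dQ = 25 - 16Q + 3Q^2.
AVC is minimized where dAVC/dQ = -8 + 2Q = 0, at Q = 4; min AVC = 25 - 8·4 + 4^2 = $9.
With P < min AVC ($8 < $9), every unit sold adds to the loss.
The firm minimizes its loss by shutting down and losing only its fixed cost of $227.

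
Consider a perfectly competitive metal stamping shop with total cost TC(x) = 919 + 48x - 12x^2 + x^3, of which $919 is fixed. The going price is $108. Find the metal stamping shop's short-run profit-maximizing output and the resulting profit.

AVC = 48 - 12x + x^2 has its minimum $12 at x = 6; price $108 clears that bar, so the firm operates.
With MC = 48 - 24x + 3x^2, P = MC on the upward-sloping part at x* = 10.
TR = 108·10 = 1080. TC = 919 + 280 = 1199. Profit = 1080 − 1199 = -$119.
Shutting down would mean losing the fixed cost of $919, so operating at a loss of $119 is better by $800.

Profit = -$119 at x = 10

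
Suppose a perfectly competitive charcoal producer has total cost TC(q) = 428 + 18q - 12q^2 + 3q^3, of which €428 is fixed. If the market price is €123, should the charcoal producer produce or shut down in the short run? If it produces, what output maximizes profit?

Produce at q = 5

Strip out fixed cost: VC = 18q - 12q^2 + 3q^3. Then AVC = 18 - 12q + 3q^2 and MC = 18 - 24q + 9q^2.
AVC hits its minimum where MC = AVC, at q = 2, giving min AVC = 18 - 12·2 + 3·2^2 = €6.
P = €123 exceeds min AVC = €6, so the firm stays open.
P = MC gives -105 - 24q + 9q^2 = 0, with roots -7/3 and 5. Take the larger (rising MC): q* = 5.
Check: AVC at q = 5 is €33 ≤ P, so revenue covers variable cost.
Profit = P·q − TC = 123·5 − 593 = €22.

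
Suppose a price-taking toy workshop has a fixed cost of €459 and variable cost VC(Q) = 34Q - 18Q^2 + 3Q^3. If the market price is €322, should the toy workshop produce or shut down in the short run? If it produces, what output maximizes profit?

Produce at Q = 8

Strip out fixed cost: VC = 34Q - 18Q^2 + 3Q^3. Then AVC = 34 - 18Q + 3Q^2 and MC = 34 - 36Q + 9Q^2.
The AVC parabola has its vertex at Q = 18/6 = 3, where AVC = 34 - 18·3 + 3·3^2 = €7.
P = €322 exceeds min AVC = €7, so the firm stays open.
Solving P = MC: -288 - 36Q + 9Q^2 = 0 ⇒ Q = -4 or 8. On the upward-sloping branch, Q* = 8.
Check: AVC at Q = 8 is €82 ≤ P, so revenue covers variable cost.
Profit = P·Q − TC = 322·8 − 1115 = €1461.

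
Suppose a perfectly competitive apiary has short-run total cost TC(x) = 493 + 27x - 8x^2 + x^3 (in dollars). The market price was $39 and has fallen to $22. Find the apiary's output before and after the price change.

AVC = 27 - 8x + x^2, minimized at x = 4 where min AVC = $11. MC = 27 - 16x + 3x^2.
At P = $39 ≥ min AVC, set P = MC on the rising branch: x = 6.
At P = $22 ≥ min AVC, set P = MC: x = 5. The firm stays open but cuts output.

Output falls from 6 to 5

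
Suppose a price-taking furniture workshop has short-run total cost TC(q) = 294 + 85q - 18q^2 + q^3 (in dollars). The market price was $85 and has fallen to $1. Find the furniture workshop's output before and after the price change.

MC = 85 - 36q + 3q^2; the shutdown threshold is min AVC = $4 (at q = 9).
With P = $85 above the shutdown price, P = MC gives q = 12.
At P = $1 < min AVC = $4, price no longer covers variable cost at any output, so the firm shuts down: q = 0.

Output falls from 12 to 0 (the firm shuts down)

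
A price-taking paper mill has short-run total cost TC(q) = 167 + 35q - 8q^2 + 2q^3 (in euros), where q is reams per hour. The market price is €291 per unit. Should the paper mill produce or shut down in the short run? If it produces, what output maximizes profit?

From TC, MC = TC'(q) = 35 - 16q + 6q^2 and AVC = VC/q = 35 - 8q + 2q^2.
AVC is minimized where dAVC/dq = -8 + 4q = 0, at q = 2; min AVC = 35 - 8·2 + 2·2^2 = €27.
Since P = €291 ≥ min AVC = €27, price covers variable cost and the firm should produce.
P = MC gives -256 - 16q + 6q^2 = 0, with roots -16/3 and 8. Take the larger (rising MC): q* = 8.
Check: AVC at q = 8 is €99 ≤ P, so revenue covers variable cost.
Profit = P·q − TC = 291·8 − 959 = €1369.

Produce at q = 8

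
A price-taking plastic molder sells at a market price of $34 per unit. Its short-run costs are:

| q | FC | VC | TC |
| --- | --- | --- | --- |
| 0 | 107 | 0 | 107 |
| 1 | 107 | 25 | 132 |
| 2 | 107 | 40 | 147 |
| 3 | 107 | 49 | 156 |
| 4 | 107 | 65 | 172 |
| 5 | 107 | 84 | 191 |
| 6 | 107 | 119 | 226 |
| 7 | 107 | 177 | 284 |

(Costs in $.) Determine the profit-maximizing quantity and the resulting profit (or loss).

q = 5; profit = -$21

Profit at each row (π = 34q − TC): q=0: -107; q=1: -98; q=2: -79; q=3: -54; q=4: -36; q=5: -21; q=6: -22; q=7: -46.
Profit is maximized at q = 5. AVC there is 84/5 = $16.80 ≤ P, so producing beats shutting down (which would give -$107).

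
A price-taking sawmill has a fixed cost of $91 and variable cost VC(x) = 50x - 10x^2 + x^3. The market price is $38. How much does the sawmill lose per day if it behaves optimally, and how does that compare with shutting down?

AVC = 50 - 10x + x^2 has its minimum $25 at x = 5; price $38 clears that bar, so the firm operates.
MC = 50 - 20x + 3x^2. Setting P = MC and taking the root on the rising branch gives x* = 6.
TR = 38·6 = 228. TC = 91 + 156 = 247. Profit = 228 − 247 = -$19.
That loss of $19 beats the $91 the firm would lose by shutting down; producing recovers $72 of fixed cost.

Profit = -$19 at x = 6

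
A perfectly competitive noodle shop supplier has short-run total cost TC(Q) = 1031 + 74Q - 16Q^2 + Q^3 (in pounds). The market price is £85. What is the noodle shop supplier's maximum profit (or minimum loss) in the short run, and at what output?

Profit = -£305 at Q = 11

AVC = 74 - 16Q + Q^2; min AVC = £10 at Q = 8. Since P = £85 ≥ min AVC, the firm produces.
With MC = 74 - 32Q + 3Q^2, P = MC on the upward-sloping part at Q* = 11.
TR = 85·11 = 935. TC = 1031 + 209 = 1240. Profit = 935 − 1240 = -£305.
By producing, the firm covers all variable cost plus £726 of fixed cost; shutting down would lose the full £1031.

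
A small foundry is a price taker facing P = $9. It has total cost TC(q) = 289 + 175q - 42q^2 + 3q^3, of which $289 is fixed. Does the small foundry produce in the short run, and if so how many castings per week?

Strip out fixed cost: VC = 175q - 42q^2 + 3q^3. Then AVC = 175 - 42q + 3q^2 and MC = 175 - 84q + 9q^2.
AVC is minimized where dAVC/dq = -42 + 6q = 0, at q = 7; min AVC = 175 - 42·7 + 3·7^2 = $28.
Since P = $9 < min AVC = $28, price fails to cover variable cost at any output.
The firm minimizes its loss by shutting down and losing only its fixed cost of $289.

Shut down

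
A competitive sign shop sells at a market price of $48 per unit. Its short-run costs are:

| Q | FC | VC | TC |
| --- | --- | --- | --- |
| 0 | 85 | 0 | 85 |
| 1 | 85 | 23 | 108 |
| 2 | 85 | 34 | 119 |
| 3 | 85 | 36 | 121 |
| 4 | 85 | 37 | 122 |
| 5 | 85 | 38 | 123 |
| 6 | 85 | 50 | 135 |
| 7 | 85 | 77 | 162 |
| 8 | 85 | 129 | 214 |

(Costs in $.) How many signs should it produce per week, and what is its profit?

Q = 7; profit = $174

Tabulate TR − TC: Q=0: -85; Q=1: -60; Q=2: -23; Q=3: 23; Q=4: 70; Q=5: 117; Q=6: 153; Q=7: 174; Q=8: 170.
Profit is maximized at Q = 7. AVC there is 77/7 = $11 ≤ P, so producing beats shutting down (which would give -$85).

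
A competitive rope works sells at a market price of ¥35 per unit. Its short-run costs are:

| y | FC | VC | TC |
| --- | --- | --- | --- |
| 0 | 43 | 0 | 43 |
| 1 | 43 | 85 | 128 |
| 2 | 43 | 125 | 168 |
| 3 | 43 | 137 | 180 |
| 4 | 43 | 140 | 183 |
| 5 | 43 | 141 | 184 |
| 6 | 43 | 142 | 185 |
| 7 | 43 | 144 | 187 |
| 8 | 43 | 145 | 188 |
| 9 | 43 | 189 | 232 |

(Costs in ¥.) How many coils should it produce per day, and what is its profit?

y = 8; profit = ¥92

Tabulate TR − TC: y=0: -43; y=1: -93; y=2: -98; y=3: -75; y=4: -43; y=5: -9; y=6: 25; y=7: 58; y=8: 92; y=9: 83.
Profit is maximized at y = 8. AVC there is 145/8 = ¥18.12 ≤ P, so producing beats shutting down (which would give -¥43).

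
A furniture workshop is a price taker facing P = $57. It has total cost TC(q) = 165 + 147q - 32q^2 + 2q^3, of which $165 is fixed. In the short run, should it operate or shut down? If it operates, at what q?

Strip out fixed cost: VC = 147q - 32q^2 + 2q^3. Then AVC = 147 - 32q + 2q^2 and MC = 147 - 64q + 6q^2.
The AVC parabola has its vertex at q = 32/4 = 8, where AVC = 147 - 32·8 + 2·8^2 = $19.
P = $57 exceeds min AVC = $19, so the firm stays open.
Set P = MC: 57 = 147 - 64q + 6q^2 → 90 - 64q + 6q^2 = 0. The roots are q = 5/3 and q = 9; the profit-maximizing output is on the rising part of MC, so q* = 9.
Check: AVC at q = 9 is $21 ≤ P, so revenue covers variable cost.
Profit = P·q − TC = 57·9 − 354 = $159.

Produce at q = 9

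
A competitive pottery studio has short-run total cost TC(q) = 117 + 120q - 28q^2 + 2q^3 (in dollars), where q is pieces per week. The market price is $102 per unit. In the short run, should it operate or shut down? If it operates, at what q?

Produce at q = 9

Strip out fixed cost: VC = 120q - 28q^2 + 2q^3. Then AVC = 120 - 28q + 2q^2 and MC = 120 - 56q + 6q^2.
AVC hits its minimum where MC = AVC, at q = 7, giving min AVC = 120 - 28·7 + 2·7^2 = $22.
P = $102 exceeds min AVC = $22, so the firm stays open.
Solving P = MC: 18 - 56q + 6q^2 = 0 ⇒ q = 1/3 or 9. On the upward-sloping branch, q* = 9.
Check: AVC at q = 9 is $30 ≤ P, so revenue covers variable cost.
Profit = P·q − TC = 102·9 − 387 = $531.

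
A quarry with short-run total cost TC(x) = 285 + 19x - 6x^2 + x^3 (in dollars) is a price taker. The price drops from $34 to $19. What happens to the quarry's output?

Output falls from 5 to 4

MC = 19 - 12x + 3x^2; the shutdown threshold is min AVC = $10 (at x = 3).
With P = $34 above the shutdown price, P = MC gives x = 5.
At P = $19 ≥ min AVC, set P = MC: x = 4. The firm stays open but cuts output.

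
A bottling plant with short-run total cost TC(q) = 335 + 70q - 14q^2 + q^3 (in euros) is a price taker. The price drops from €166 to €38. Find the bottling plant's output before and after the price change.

MC = 70 - 28q + 3q^2; the shutdown threshold is min AVC = €21 (at q = 7).
With P = €166 above the shutdown price, P = MC gives q = 12.
At P = €38 ≥ min AVC, set P = MC: q = 8. The firm stays open but cuts output.

Output falls from 12 to 8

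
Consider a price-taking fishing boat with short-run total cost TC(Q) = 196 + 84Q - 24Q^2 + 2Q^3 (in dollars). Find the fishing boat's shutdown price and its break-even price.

Shutdown price = $12; break-even price = $42

AVC = 84 - 24Q + 2Q^2; minimized at Q = 6, giving min AVC = $12. That is the shutdown price.
ATC = 196/Q + 84 - 24Q + 2Q^2. Setting dATC/dQ = −196/Q^2 − 24 + 4Q = 0 gives Q = 7 (since 4·7^3 − 24·7^2 = 196).
min ATC = 196/7 + 84 − 24·7 + 2·7^2 = $42. That is the break-even price.
Between these two prices the firm operates at a loss; above $42 it earns a profit.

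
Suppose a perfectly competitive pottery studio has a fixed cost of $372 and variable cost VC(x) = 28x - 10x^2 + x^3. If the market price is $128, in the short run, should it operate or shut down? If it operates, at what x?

Produce at x = 10

Strip out fixed cost: VC = 28x - 10x^2 + x^3. Then AVC = 28 - 10x + x^2 and MC = 28 - 20x + 3x^2.
AVC is minimized where dAVC/dx = -10 + 2x = 0, at x = 5; min AVC = 28 - 10·5 + 5^2 = $3.
Because $128 ≥ $3, revenue can cover variable cost; the firm operates.
Set P = MC: 128 = 28 - 20x + 3x^2 → -100 - 20x + 3x^2 = 0. The roots are x = -10/3 and x = 10; the profit-maximizing output is on the rising part of MC, so x* = 10.
Check: AVC at x = 10 is $28 ≤ P, so revenue covers variable cost.
Profit = P·x − TC = 128·10 − 652 = $628.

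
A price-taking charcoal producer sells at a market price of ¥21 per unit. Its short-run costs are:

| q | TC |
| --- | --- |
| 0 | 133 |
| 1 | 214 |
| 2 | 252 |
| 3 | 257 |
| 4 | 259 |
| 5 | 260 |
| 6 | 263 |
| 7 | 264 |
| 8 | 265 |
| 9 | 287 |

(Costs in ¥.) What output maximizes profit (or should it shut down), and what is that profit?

q = 8; profit = -¥97

Compute π = P·q − TC at each output: q=0: -133; q=1: -193; q=2: -210; q=3: -194; q=4: -175; q=5: -155; q=6: -137; q=7: -117; q=8: -97; q=9: -98.
Profit is maximized at q = 8. AVC there is 132/8 = ¥16.50 ≤ P, so producing beats shutting down (which would give -¥133).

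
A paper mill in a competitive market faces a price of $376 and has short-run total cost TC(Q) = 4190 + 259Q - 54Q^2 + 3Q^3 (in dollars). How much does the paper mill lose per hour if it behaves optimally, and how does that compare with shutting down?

AVC = 259 - 54Q + 3Q^2; min AVC = $16 at Q = 9. Since P = $376 ≥ min AVC, the firm produces.
With MC = 259 - 108Q + 9Q^2, P = MC on the upward-sloping part at Q* = 13.
TR = 376·13 = 4888. TC = 4190 + 832 = 5022. Profit = 4888 − 5022 = -$134.
By producing, the firm covers all variable cost plus $4056 of fixed cost; shutting down would lose the full $4190.

Profit = -$134 at Q = 13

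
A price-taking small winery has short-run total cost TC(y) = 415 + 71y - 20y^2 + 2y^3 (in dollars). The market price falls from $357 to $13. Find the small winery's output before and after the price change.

AVC = 71 - 20y + 2y^2, minimized at y = 5 where min AVC = $21. MC = 71 - 40y + 6y^2.
At P = $357 ≥ min AVC, set P = MC on the rising branch: y = 11.
At P = $13 < min AVC = $21, price no longer covers variable cost at any output, so the firm shuts down: y = 0.

Output falls from 11 to 0 (the firm shuts down)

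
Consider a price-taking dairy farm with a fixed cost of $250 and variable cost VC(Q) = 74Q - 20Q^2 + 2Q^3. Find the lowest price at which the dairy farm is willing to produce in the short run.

$24 per unit

The shutdown price is the minimum of AVC. VC = 74Q - 20Q^2 + 2Q^3, so AVC = 74 - 20Q + 2Q^2.
At the minimum of AVC, MC = AVC. MC = 74 - 40Q + 6Q^2; setting MC = AVC gives 4Q^2 - 20Q = 0, so Q = 5. min AVC = 24.
For P < $24 the firm produces nothing.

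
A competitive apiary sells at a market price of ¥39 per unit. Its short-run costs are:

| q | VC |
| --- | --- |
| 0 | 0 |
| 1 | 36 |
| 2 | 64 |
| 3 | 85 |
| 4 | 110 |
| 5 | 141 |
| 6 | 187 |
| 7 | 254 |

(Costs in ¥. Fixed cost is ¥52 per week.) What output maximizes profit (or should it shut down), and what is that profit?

Tabulate TR − TC: q=0: -52; q=1: -49; q=2: -38; q=3: -20; q=4: -6; q=5: 2; q=6: -5; q=7: -33.
Profit is maximized at q = 5. AVC there is 141/5 = ¥28.20 ≤ P, so producing beats shutting down (which would give -¥52).

q = 5; profit = ¥2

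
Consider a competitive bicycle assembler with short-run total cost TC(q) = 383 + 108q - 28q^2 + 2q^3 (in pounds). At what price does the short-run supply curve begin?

The firm shuts down when price falls below the minimum of average variable cost. AVC = VC/q = 108 - 28q + 2q^2.
At the minimum of AVC, MC = AVC. MC = 108 - 56q + 6q^2; setting MC = AVC gives 4q^2 - 28q = 0, so q = 7. min AVC = 10.
The firm shuts down for any P below £10.

£10 per unit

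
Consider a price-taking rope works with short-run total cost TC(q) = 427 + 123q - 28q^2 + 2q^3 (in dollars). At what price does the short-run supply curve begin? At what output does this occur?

The firm shuts down when price falls below the minimum of average variable cost. AVC = VC/q = 123 - 28q + 2q^2.
dAVC/dq = -28 + 4q = 0 gives q = 7. min AVC = 123 - 28·7 + 2·7^2 = 25.
The firm shuts down for any P below $25.

$25 per unit, at q = 7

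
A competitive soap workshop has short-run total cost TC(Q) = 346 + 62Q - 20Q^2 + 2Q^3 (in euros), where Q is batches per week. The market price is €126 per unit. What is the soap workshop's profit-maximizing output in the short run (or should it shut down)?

Produce at Q = 8

Strip out fixed cost: VC = 62Q - 20Q^2 + 2Q^3. Then AVC = 62 - 20Q + 2Q^2 and MC = 62 - 40Q + 6Q^2.
The AVC parabola has its vertex at Q = 20/4 = 5, where AVC = 62 - 20·5 + 2·5^2 = €12.
Because €126 ≥ €12, revenue can cover variable cost; the firm operates.
P = MC gives -64 - 40Q + 6Q^2 = 0, with roots -4/3 and 8. Take the larger (rising MC): Q* = 8.
Check: AVC at Q = 8 is €30 ≤ P, so revenue covers variable cost.
Profit = P·Q − TC = 126·8 − 586 = €422.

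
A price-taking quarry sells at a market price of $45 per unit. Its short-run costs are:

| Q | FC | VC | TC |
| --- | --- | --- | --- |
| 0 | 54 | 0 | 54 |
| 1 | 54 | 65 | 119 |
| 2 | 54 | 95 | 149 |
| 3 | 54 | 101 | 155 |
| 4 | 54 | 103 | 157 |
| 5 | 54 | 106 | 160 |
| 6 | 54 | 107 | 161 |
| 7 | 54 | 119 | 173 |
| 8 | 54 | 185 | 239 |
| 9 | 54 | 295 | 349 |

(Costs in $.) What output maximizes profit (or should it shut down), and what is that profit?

Tabulate TR − TC: Q=0: -54; Q=1: -74; Q=2: -59; Q=3: -20; Q=4: 23; Q=5: 65; Q=6: 109; Q=7: 142; Q=8: 121; Q=9: 56.
Profit is maximized at Q = 7. AVC there is 119/7 = $17 ≤ P, so producing beats shutting down (which would give -$54).

Q = 7; profit = $142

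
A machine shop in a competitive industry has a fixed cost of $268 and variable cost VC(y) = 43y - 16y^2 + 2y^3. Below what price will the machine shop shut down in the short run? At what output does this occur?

Short-run supply begins at min AVC. From VC = 43y - 16y^2 + 2y^3, AVC = 43 - 16y + 2y^2.
dAVC/dy = -16 + 4y = 0 gives y = 4. min AVC = 43 - 16·4 + 2·4^2 = 11.
So the shutdown price is $11.

$11 per unit, at y = 4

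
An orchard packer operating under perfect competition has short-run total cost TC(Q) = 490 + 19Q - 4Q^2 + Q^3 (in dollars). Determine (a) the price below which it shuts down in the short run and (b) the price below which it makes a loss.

Shutdown price = $15; break-even price = $110

AVC = 19 - 4Q + Q^2; minimized at Q = 2, giving min AVC = $15. That is the shutdown price.
ATC = 490/Q + 19 - 4Q + Q^2. Setting dATC/dQ = −490/Q^2 − 4 + 2Q = 0 gives Q = 7 (since 2·7^3 − 4·7^2 = 490).
min ATC = 490/7 + 19 − 4·7 + 7^2 = $110. That is the break-even price.
For $15 ≤ P < $110 the firm produces at a loss; below $15 it shuts down.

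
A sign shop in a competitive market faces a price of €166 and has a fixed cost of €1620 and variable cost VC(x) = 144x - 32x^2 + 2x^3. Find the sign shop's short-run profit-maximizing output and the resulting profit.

AVC = 144 - 32x + 2x^2; min AVC = €16 at x = 8. Since P = €166 ≥ min AVC, the firm produces.
With MC = 144 - 64x + 6x^2, P = MC on the upward-sloping part at x* = 11.
TR = 166·11 = 1826. TC = 1620 + 374 = 1994. Profit = 1826 − 1994 = -€168.
That loss of €168 beats the €1620 the firm would lose by shutting down; producing recovers €1452 of fixed cost.

Profit = -€168 at x = 11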